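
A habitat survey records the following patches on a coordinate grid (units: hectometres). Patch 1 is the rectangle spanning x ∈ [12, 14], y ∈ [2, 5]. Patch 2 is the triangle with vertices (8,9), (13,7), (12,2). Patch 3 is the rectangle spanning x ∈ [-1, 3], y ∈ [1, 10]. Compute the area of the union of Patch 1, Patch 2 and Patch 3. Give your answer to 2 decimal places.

By inclusion–exclusion:
Individual areas: |Patch 1| = 6, |Patch 2| = 13.5, |Patch 3| = 36.
|Patch 1∩Patch 2| = 0.9.
|Patch 1∩Patch 3| = 0 (no overlap).
|Patch 2∩Patch 3| = 0.
|Patch 1∩Patch 2∩Patch 3| = 0.
|Patch 1 ∪ Patch 2 ∪ Patch 3| = 55.5 − 0.9 + 0 = 54.60.

54.60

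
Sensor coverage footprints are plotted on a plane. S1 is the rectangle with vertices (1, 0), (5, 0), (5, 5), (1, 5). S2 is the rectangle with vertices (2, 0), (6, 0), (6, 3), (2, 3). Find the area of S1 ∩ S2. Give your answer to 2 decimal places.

|S1∩S2|: x∈[2,5], y∈[0,3] → 3·3 = 9.

9.00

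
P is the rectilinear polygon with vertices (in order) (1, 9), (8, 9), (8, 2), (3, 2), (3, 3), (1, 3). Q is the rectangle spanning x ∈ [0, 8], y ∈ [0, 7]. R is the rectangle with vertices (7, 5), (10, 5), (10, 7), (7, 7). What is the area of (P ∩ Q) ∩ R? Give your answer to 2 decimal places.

The region (P ∩ Q) ∩ R is the polygon with vertices (8,7), (8,5), (7,5), (7,7).
By the shoelace formula its area is 2.00.

2.00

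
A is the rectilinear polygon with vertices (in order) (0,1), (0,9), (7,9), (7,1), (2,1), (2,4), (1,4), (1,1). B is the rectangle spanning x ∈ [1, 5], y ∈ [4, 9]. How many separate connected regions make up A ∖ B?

A ∖ B splits into 2 disjoint pieces (area 8, area 25).

2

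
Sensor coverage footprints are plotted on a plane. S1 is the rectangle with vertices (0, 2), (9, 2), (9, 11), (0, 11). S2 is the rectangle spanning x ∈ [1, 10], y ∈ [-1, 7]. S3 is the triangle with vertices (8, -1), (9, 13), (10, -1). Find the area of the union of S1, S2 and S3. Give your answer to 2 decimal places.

114.43

By inclusion–exclusion:
Individual areas: |S1| = 81, |S2| = 72, |S3| = 14.
|S1∩S2|: x∈[1,9], y∈[2,7] → 8·5 = 40.
|S1∩S3| = 4.1786.
|S2∩S3| = 11.4286.
|S1∩S2∩S3| = 3.0357.
|S1 ∪ S2 ∪ S3| = 167 − 55.6071 + 3.0357 = 114.43.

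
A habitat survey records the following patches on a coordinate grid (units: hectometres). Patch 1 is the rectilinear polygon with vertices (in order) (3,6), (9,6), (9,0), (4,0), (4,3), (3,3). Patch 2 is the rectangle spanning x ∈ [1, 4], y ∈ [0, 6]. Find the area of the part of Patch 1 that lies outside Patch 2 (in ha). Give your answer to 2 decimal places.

|Patch 1| = 33, |Patch 1∩Patch 2| = 3.
|Patch 1 ∖ Patch 2| = |Patch 1| − |Patch 1∩Patch 2| = 33 − 3 = 30.00.

30.00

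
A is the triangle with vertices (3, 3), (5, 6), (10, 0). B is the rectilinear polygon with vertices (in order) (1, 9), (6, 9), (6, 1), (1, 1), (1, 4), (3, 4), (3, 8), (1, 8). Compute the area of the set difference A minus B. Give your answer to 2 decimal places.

|A| = 13.5, |A∩B| = 7.3286.
|A ∖ B| = |A| − |A∩B| = 13.5 − 7.3286 = 6.17.

6.17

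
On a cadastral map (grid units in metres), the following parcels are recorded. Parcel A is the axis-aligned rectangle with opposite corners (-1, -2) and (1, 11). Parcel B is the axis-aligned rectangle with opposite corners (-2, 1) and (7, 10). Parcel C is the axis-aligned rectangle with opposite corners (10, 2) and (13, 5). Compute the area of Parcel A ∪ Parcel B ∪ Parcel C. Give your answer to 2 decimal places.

98.00

By inclusion–exclusion:
Individual areas: |Parcel A| = 26, |Parcel B| = 81, |Parcel C| = 9.
|Parcel A∩Parcel B|: x∈[-1,1], y∈[1,10] → 2·9 = 18.
|Parcel A∩Parcel C| = 0 (no overlap).
|Parcel B∩Parcel C| = 0 (no overlap).
|Parcel A∩Parcel B∩Parcel C| = 0.
|Parcel A ∪ Parcel B ∪ Parcel C| = 116 − 18 + 0 = 98.00.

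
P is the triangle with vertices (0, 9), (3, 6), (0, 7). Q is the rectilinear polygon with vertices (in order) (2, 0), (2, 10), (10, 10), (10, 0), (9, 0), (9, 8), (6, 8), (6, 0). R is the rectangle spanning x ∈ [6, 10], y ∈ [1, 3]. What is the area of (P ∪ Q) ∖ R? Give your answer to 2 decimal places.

|P ∪ Q| = 58.6667.
|(P ∪ Q) ∩ R| = 2.
|(P ∪ Q) ∖ R| = 58.6667 − 2 = 56.67.

56.67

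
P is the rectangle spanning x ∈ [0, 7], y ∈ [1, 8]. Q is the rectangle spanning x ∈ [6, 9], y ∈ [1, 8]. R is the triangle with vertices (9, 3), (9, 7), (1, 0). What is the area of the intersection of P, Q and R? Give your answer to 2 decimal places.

2.75

The intersection is the polygon with vertices (6,4.375), (7,5.25), (7,2.25), (6,1.875).
By the shoelace formula its area is 2.75.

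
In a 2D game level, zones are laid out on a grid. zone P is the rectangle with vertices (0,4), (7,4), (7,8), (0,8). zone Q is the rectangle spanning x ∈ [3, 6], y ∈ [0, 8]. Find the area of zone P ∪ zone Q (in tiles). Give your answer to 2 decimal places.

By inclusion–exclusion:
Individual areas: |zone P| = 28, |zone Q| = 24.
|zone P∩zone Q|: x∈[3,6], y∈[4,8] → 3·4 = 12.
|zone P ∪ zone Q| = 52 − 12 = 40.00.

40.00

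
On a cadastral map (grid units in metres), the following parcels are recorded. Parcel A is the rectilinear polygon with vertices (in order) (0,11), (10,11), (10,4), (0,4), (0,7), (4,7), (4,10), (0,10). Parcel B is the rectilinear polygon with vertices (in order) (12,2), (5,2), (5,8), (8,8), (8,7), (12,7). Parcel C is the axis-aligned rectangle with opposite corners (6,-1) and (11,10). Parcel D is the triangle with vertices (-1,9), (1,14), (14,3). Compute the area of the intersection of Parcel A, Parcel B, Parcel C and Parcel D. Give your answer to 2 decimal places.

The intersection is the polygon with vertices (6,8), (8,8), (8,7), (9.273,7), (10,6.385), (10,4.6), (6,6.2).
By the shoelace formula its area is 8.18.

8.18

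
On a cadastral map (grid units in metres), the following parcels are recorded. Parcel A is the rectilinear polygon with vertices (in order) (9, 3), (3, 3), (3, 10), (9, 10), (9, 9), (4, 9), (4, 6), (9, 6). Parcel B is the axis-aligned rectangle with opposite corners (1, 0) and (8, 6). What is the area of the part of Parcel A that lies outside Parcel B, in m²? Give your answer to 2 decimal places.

|Parcel A| = 27, |Parcel A∩Parcel B| = 15.
|Parcel A ∖ Parcel B| = |Parcel A| − |Parcel A∩Parcel B| = 27 − 15 = 12.00.

12.00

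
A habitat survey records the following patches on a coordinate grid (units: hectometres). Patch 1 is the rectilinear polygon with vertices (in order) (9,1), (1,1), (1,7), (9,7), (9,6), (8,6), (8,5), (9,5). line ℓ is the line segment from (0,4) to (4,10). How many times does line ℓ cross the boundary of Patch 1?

The segment meets the boundary at (2,7), (1,5.5).

2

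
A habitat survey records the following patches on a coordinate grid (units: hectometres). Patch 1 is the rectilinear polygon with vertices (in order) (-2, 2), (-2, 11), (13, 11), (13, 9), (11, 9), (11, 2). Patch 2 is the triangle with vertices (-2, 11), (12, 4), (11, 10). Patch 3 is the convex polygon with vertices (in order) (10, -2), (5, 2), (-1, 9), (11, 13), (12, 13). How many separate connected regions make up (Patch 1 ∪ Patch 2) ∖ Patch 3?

(Patch 1 ∪ Patch 2) ∖ Patch 3 splits into 3 disjoint pieces (area 36, area 2.8, area 2.8167).

3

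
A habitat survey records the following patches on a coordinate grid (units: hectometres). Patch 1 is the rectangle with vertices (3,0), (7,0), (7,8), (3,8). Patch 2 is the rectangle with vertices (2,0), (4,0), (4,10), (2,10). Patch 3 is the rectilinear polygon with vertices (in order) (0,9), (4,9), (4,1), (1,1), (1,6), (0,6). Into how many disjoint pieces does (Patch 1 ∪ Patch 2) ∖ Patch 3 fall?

(Patch 1 ∪ Patch 2) ∖ Patch 3 splits into 2 disjoint pieces (area 26, area 2).

2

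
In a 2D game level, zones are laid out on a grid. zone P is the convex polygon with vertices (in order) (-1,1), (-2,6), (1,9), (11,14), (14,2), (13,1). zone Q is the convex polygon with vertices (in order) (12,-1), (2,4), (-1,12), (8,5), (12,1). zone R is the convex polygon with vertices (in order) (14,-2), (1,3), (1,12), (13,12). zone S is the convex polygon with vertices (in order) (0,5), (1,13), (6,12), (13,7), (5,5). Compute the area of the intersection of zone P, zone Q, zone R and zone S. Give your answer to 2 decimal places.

16.87

The intersection is the polygon with vertices (7.27,5.568), (5,5), (1.625,5), (1,6.667), (1,9), (2.13,9.565).
By the shoelace formula its area is 16.87.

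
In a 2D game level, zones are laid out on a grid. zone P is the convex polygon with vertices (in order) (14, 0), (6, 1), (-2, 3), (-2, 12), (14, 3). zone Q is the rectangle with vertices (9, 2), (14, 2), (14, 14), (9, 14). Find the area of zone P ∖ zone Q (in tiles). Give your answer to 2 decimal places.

|zone P| = 100, |zone P∩zone Q| = 12.0312.
|zone P ∖ zone Q| = |zone P| − |zone P∩zone Q| = 100 − 12.0312 = 87.97.

87.97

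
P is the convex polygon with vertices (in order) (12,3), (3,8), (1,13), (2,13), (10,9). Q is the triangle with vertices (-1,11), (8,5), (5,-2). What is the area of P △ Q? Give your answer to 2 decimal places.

81.94

|P| = 42.5, |Q| = 40.5, |P∩Q| = 0.5303.
|P △ Q| = |P| + |Q| − 2·|P∩Q| = 42.5 + 40.5 − 1.0606 = 81.94.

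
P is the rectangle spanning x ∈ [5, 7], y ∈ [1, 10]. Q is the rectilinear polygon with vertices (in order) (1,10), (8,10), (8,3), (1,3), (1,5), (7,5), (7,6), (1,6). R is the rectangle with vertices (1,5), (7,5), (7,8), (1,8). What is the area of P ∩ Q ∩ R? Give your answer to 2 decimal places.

4.00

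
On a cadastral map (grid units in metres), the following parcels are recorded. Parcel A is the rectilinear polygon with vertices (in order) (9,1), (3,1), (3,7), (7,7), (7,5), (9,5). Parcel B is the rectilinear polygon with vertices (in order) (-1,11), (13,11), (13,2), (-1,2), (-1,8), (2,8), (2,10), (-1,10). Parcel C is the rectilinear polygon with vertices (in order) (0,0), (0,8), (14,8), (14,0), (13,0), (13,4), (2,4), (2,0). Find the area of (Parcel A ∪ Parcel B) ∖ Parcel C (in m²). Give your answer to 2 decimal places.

70.00

|Parcel A ∪ Parcel B| = 126.
|(Parcel A ∪ Parcel B) ∩ Parcel C| = 56.
|(Parcel A ∪ Parcel B) ∖ Parcel C| = 126 − 56 = 70.00.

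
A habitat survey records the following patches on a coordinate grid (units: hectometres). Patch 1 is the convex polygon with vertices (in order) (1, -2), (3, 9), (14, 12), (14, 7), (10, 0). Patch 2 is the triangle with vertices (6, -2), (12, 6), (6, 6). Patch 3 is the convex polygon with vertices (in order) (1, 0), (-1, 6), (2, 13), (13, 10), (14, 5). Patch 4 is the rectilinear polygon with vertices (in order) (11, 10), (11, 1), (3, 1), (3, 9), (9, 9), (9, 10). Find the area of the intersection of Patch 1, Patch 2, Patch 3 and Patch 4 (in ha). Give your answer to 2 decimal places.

15.22

The intersection is the polygon with vertices (11,6), (11,4.667), (10.135,3.514), (6,1.923), (6,6).
By the shoelace formula its area is 15.22.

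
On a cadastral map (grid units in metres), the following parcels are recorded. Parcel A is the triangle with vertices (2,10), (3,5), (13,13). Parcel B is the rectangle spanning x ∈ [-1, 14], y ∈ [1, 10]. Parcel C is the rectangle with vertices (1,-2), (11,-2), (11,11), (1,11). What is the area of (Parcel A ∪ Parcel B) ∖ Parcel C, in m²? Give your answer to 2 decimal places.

|Parcel A ∪ Parcel B| = 145.875.
|(Parcel A ∪ Parcel B) ∩ Parcel C| = 96.0417.
|(Parcel A ∪ Parcel B) ∖ Parcel C| = 145.875 − 96.0417 = 49.83.

49.83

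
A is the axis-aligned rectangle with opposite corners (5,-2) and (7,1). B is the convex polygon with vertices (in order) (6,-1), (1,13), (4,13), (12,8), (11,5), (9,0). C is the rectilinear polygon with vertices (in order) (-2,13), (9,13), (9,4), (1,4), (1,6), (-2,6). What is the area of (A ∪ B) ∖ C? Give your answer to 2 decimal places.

|A ∪ B| = 86.4524.
|(A ∪ B) ∩ C| = 49.7232.
|(A ∪ B) ∖ C| = 86.4524 − 49.7232 = 36.73.

36.73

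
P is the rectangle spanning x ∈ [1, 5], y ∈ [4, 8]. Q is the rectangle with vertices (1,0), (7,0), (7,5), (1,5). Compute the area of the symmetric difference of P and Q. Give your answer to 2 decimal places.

38.00

|P∩Q|: x∈[1,5], y∈[4,5] → 4·1 = 4.
|P △ Q| = |P| + |Q| − 2·|P∩Q| = 16 + 30 − 8 = 38.00.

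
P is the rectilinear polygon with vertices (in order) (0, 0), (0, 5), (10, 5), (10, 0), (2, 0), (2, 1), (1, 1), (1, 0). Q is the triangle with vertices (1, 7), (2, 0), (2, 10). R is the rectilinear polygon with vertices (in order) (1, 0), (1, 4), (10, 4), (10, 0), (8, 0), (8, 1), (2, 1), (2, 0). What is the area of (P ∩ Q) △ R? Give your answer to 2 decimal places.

29.57

|P ∩ Q| = 1.7143.
|(P ∩ Q) ∩ R| = 1.0714.
|(P ∩ Q) △ R| = 1.7143 + 30 − 2.1429 = 29.57.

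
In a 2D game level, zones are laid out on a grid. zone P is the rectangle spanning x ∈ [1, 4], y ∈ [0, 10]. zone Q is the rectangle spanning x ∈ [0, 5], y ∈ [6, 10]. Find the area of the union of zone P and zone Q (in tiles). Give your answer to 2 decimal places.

38.00

By inclusion–exclusion:
Individual areas: |zone P| = 30, |zone Q| = 20.
|zone P∩zone Q|: x∈[1,4], y∈[6,10] → 3·4 = 12.
|zone P ∪ zone Q| = 50 − 12 = 38.00.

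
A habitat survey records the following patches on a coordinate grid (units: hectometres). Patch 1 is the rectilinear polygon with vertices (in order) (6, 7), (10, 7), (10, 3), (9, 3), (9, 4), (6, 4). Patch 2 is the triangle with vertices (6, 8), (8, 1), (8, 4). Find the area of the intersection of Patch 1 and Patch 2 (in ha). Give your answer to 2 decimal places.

The intersection is the polygon with vertices (6.5,7), (8,4), (7.143,4), (6.286,7).
By the shoelace formula its area is 1.61.

1.61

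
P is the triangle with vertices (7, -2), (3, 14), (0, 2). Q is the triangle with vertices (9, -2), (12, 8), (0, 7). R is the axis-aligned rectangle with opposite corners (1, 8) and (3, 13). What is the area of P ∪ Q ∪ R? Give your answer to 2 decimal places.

96.85

By inclusion–exclusion:
Individual areas: |P| = 48, |Q| = 58.5, |R| = 10.
|P∩Q| = 15.2711.
|P∩R| = 4.375.
|Q∩R| = 0.
|P∩Q∩R| = 0.
|P ∪ Q ∪ R| = 116.5 − 19.6461 + 0 = 96.85.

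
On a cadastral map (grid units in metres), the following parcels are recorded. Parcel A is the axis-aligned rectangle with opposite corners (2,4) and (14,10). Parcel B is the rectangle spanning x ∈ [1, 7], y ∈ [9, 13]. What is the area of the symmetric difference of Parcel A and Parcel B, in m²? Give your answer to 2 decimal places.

86.00

|Parcel A∩Parcel B|: x∈[2,7], y∈[9,10] → 5·1 = 5.
|Parcel A △ Parcel B| = |Parcel A| + |Parcel B| − 2·|Parcel A∩Parcel B| = 72 + 24 − 10 = 86.00.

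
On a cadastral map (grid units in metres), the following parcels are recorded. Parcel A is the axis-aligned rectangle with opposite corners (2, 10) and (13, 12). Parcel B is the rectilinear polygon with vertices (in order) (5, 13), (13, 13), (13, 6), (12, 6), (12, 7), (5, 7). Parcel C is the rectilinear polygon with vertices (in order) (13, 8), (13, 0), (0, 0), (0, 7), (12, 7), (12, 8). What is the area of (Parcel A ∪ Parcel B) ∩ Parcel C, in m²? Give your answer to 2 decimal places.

2.00

|Parcel A ∪ Parcel B| = 55.
|(Parcel A ∪ Parcel B) ∩ Parcel C| = 2.00.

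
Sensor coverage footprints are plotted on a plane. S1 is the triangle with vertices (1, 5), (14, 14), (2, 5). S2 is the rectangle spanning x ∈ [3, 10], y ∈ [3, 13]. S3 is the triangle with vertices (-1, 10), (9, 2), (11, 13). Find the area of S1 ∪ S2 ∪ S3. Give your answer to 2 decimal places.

83.05

By inclusion–exclusion:
Individual areas: |S1| = 4.5, |S2| = 70, |S3| = 63.
|S1∩S2| = 3.0288.
|S1∩S3| = 2.8891.
|S2∩S3| = 51.2591.
|S1∩S2∩S3| = 2.731.
|S1 ∪ S2 ∪ S3| = 137.5 − 57.177 + 2.731 = 83.05.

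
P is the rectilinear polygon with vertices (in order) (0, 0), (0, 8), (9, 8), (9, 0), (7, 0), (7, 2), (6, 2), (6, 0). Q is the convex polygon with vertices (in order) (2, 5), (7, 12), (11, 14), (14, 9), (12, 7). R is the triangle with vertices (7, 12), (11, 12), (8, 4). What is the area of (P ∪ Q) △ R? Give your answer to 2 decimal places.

|P ∪ Q| = 110.1143.
|(P ∪ Q) ∩ R| = 16.
|(P ∪ Q) △ R| = 110.1143 + 16 − 32 = 94.11.

94.11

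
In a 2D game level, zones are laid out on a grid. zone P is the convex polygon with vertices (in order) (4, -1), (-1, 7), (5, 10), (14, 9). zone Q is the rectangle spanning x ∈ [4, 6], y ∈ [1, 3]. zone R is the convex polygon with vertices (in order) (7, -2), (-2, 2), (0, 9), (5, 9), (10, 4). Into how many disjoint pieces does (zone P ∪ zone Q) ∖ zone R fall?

3

(zone P ∪ zone Q) ∖ zone R splits into 3 disjoint pieces (area 0.1544, area 25.75, area 0.0865).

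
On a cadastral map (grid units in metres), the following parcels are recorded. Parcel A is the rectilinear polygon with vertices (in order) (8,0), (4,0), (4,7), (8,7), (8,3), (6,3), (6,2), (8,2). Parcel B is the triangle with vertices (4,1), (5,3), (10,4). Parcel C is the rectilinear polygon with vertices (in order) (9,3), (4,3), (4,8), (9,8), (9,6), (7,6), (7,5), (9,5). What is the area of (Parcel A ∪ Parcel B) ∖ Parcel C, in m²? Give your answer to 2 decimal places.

|Parcel A ∪ Parcel B| = 27.6.
|(Parcel A ∪ Parcel B) ∩ Parcel C| = 15.45.
|(Parcel A ∪ Parcel B) ∖ Parcel C| = 27.6 − 15.45 = 12.15.

12.15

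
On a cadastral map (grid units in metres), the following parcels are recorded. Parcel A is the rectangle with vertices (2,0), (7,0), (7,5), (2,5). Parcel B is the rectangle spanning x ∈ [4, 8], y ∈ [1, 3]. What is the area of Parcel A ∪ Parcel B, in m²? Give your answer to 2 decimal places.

By inclusion–exclusion:
Individual areas: |Parcel A| = 25, |Parcel B| = 8.
|Parcel A∩Parcel B|: x∈[4,7], y∈[1,3] → 3·2 = 6.
|Parcel A ∪ Parcel B| = 33 − 6 = 27.00.

27.00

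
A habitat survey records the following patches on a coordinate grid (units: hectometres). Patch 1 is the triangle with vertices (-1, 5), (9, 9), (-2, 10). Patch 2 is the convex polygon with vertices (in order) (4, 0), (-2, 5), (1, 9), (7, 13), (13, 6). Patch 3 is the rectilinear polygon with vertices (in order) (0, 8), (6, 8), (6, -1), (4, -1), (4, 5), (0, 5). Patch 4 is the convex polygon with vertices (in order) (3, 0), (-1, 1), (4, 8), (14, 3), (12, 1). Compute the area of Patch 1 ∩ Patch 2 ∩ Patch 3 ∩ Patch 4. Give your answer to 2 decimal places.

The intersection is the polygon with vertices (3,6.6), (4,8), (5.111,7.444).
By the shoelace formula its area is 1.06.

1.06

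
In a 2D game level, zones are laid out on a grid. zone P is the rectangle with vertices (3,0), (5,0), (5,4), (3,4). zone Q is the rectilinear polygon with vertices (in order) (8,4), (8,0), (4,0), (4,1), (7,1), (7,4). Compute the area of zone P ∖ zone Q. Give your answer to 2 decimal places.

7.00

|zone P| = 8, |zone P∩zone Q| = 1.
|zone P ∖ zone Q| = |zone P| − |zone P∩zone Q| = 8 − 1 = 7.00.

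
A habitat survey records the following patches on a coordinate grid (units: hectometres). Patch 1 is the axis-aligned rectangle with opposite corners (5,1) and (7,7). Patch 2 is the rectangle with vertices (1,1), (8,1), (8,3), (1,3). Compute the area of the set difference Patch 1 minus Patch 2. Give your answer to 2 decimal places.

8.00

|Patch 1∩Patch 2|: x∈[5,7], y∈[1,3] → 2·2 = 4.
|Patch 1| = 12.
|Patch 1 ∖ Patch 2| = |Patch 1| − |Patch 1∩Patch 2| = 12 − 4 = 8.00.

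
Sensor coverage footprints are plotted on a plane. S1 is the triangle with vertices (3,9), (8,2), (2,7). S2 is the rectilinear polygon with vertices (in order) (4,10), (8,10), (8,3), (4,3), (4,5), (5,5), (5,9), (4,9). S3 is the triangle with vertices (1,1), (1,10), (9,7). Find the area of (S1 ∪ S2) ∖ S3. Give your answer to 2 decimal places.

14.43

|S1 ∪ S2| = 30.0429.
|(S1 ∪ S2) ∩ S3| = 15.6125.
|(S1 ∪ S2) ∖ S3| = 30.0429 − 15.6125 = 14.43.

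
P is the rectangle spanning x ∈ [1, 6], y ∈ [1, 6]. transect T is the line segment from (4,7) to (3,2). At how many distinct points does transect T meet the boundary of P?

1

The segment meets the boundary at (3.8,6).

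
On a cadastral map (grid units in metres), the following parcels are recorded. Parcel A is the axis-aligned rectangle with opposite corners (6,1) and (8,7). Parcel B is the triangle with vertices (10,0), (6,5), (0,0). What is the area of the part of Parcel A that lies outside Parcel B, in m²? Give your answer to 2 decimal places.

6.50

|Parcel A| = 12, |Parcel A∩Parcel B| = 5.5.
|Parcel A ∖ Parcel B| = |Parcel A| − |Parcel A∩Parcel B| = 12 − 5.5 = 6.50.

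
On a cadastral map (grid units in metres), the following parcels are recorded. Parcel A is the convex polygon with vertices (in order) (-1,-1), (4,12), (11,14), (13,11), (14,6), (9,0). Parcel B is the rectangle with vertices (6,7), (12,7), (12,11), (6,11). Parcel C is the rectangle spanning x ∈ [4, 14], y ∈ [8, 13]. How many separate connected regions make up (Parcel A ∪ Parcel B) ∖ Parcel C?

2

(Parcel A ∪ Parcel B) ∖ Parcel C splits into 2 disjoint pieces (area 2.0833, area 97.1).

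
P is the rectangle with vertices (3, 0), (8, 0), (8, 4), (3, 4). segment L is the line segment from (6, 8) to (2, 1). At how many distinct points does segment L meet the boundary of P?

2

The segment meets the boundary at (3,2.75), (3.714,4).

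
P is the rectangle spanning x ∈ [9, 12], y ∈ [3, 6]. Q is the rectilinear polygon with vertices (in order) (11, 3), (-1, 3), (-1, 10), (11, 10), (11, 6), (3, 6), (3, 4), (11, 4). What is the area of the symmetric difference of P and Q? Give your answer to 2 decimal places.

73.00

|P| = 9, |Q| = 68, |P∩Q| = 2.
|P △ Q| = |P| + |Q| − 2·|P∩Q| = 9 + 68 − 4 = 73.00.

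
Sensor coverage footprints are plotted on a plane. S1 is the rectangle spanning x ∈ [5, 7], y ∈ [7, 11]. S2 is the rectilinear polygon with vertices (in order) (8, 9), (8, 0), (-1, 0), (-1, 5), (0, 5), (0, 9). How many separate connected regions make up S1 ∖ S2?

S1 ∖ S2 is a single connected region.

1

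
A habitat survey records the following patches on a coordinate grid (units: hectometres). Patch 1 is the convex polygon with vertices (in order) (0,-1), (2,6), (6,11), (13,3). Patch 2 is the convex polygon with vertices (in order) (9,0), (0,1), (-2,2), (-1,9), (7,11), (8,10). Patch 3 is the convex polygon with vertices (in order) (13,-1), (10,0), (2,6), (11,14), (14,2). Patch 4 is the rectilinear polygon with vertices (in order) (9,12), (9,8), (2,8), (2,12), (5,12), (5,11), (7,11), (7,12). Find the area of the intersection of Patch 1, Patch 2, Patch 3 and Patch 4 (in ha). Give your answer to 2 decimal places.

4.67

The intersection is the polygon with vertices (8.2,8), (4.25,8), (6.711,10.188), (8.145,8.548).
By the shoelace formula its area is 4.67.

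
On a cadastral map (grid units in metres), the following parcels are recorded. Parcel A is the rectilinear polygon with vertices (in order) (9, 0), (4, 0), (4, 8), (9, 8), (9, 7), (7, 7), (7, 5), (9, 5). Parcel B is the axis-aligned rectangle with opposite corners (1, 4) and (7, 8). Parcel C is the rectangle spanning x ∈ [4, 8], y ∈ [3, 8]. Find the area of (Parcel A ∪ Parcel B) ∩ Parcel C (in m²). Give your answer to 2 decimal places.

18.00

|Parcel A ∪ Parcel B| = 48.
|(Parcel A ∪ Parcel B) ∩ Parcel C| = 18.00.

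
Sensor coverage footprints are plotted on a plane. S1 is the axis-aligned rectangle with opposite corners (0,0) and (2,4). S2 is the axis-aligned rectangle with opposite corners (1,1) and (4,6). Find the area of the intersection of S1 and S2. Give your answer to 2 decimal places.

3.00

|S1∩S2|: x∈[1,2], y∈[1,4] → 1·3 = 3.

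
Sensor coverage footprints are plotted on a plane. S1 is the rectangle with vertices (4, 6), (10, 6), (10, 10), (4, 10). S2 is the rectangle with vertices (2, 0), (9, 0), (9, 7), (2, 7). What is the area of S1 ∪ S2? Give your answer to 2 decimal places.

68.00

By inclusion–exclusion:
Individual areas: |S1| = 24, |S2| = 49.
|S1∩S2|: x∈[4,9], y∈[6,7] → 5·1 = 5.
|S1 ∪ S2| = 73 − 5 = 68.00.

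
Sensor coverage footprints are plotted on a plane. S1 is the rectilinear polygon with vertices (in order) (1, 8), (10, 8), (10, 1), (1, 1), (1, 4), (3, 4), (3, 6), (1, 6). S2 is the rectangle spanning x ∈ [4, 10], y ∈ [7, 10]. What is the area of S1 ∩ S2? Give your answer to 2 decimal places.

The intersection is the polygon with vertices (10,8), (10,7), (4,7), (4,8).
By the shoelace formula its area is 6.00.

6.00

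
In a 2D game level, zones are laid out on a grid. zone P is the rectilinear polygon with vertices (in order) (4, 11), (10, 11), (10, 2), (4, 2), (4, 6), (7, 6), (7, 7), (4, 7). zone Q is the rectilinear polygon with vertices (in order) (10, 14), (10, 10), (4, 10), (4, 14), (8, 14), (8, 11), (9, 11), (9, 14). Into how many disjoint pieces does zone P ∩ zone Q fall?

zone P ∩ zone Q is a single connected region.

1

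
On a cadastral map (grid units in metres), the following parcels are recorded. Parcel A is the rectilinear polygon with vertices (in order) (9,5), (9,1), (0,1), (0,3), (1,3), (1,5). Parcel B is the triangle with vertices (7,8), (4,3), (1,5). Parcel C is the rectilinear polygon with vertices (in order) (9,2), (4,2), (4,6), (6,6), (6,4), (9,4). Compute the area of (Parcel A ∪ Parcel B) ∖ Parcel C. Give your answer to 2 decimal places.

26.80

|Parcel A ∪ Parcel B| = 40.3.
|(Parcel A ∪ Parcel B) ∩ Parcel C| = 13.5.
|(Parcel A ∪ Parcel B) ∖ Parcel C| = 40.3 − 13.5 = 26.80.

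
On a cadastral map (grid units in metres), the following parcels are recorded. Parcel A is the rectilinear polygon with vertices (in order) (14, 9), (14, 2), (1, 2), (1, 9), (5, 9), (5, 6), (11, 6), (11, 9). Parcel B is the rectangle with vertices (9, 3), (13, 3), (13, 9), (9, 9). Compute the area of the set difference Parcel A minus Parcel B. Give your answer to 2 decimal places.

|Parcel A| = 73, |Parcel A∩Parcel B| = 18.
|Parcel A ∖ Parcel B| = |Parcel A| − |Parcel A∩Parcel B| = 73 − 18 = 55.00.

55.00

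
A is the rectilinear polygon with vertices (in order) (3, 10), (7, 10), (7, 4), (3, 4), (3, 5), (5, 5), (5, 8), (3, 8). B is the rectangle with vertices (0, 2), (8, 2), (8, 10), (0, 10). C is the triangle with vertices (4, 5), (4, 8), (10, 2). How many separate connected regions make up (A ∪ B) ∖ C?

(A ∪ B) ∖ C is a single connected region.

1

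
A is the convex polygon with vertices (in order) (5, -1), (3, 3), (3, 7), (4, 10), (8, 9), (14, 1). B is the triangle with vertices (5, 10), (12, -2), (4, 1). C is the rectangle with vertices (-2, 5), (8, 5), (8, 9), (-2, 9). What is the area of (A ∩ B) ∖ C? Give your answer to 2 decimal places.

|A ∩ B| = 33.6938.
|(A ∩ B) ∩ C| = 8.3333.
|(A ∩ B) ∖ C| = 33.6938 − 8.3333 = 25.36.

25.36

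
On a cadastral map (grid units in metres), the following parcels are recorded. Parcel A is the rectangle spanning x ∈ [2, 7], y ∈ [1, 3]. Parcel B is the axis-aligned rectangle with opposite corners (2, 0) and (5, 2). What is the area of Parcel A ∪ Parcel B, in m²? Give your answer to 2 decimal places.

By inclusion–exclusion:
Individual areas: |Parcel A| = 10, |Parcel B| = 6.
|Parcel A∩Parcel B|: x∈[2,5], y∈[1,2] → 3·1 = 3.
|Parcel A ∪ Parcel B| = 16 − 3 = 13.00.

13.00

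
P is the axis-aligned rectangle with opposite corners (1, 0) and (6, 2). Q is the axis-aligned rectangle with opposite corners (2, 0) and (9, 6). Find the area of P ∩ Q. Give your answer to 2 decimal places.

|P∩Q|: x∈[2,6], y∈[0,2] → 4·2 = 8.

8.00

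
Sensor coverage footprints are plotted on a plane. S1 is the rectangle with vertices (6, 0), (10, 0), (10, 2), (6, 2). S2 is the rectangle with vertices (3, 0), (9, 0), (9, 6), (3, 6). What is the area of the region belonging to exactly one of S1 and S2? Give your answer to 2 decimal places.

32.00

|S1∩S2|: x∈[6,9], y∈[0,2] → 3·2 = 6.
|S1 △ S2| = |S1| + |S2| − 2·|S1∩S2| = 8 + 36 − 12 = 32.00.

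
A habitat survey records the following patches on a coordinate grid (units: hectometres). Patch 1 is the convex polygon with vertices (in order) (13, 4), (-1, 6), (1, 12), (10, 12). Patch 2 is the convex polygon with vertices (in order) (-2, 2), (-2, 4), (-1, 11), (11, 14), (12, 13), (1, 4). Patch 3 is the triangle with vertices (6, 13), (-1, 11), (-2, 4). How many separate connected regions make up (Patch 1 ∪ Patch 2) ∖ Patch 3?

2

(Patch 1 ∪ Patch 2) ∖ Patch 3 splits into 2 disjoint pieces (area 82.1608, area 0.3553).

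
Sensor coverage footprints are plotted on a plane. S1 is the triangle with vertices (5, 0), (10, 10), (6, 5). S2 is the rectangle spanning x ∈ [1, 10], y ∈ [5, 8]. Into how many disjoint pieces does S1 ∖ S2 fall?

2

S1 ∖ S2 splits into 2 disjoint pieces (area 3.75, area 0.6).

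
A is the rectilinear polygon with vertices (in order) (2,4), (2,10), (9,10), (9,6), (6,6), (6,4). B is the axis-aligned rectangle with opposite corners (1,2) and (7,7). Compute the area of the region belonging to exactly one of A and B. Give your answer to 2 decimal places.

40.00

|A| = 36, |B| = 30, |A∩B| = 13.
|A △ B| = |A| + |B| − 2·|A∩B| = 36 + 30 − 26 = 40.00.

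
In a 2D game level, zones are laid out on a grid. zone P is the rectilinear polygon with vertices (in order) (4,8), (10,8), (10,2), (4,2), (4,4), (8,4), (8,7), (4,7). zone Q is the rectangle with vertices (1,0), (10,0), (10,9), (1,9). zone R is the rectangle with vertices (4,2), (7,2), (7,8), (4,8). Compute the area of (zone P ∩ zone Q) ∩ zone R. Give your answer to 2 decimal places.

9.00

|zone P ∩ zone Q| = 24.
|(zone P ∩ zone Q) ∩ zone R| = 9.00.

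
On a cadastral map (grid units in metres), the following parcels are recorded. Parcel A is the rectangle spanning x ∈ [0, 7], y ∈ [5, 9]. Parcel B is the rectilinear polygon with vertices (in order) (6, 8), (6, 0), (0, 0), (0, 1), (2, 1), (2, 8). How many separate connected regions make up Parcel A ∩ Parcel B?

Parcel A ∩ Parcel B is a single connected region.

1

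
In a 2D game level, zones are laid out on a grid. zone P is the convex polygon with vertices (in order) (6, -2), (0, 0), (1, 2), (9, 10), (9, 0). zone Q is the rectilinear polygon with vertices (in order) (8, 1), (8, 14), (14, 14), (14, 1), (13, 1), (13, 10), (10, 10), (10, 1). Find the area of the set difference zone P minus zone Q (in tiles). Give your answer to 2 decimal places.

49.50

|zone P| = 58, |zone P∩zone Q| = 8.5.
|zone P ∖ zone Q| = |zone P| − |zone P∩zone Q| = 58 − 8.5 = 49.50.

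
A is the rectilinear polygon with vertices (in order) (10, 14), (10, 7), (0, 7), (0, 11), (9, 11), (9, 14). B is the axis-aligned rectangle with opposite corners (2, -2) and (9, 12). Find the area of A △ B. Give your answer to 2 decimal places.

85.00

|A| = 43, |B| = 98, |A∩B| = 28.
|A △ B| = |A| + |B| − 2·|A∩B| = 43 + 98 − 56 = 85.00.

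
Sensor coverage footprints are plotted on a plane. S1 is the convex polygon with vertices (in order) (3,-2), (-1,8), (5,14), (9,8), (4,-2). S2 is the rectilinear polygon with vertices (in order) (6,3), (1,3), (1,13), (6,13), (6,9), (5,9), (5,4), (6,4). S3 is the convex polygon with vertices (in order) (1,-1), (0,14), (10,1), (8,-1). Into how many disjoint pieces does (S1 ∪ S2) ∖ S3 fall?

3

(S1 ∪ S2) ∖ S3 splits into 3 disjoint pieces (area 3.8588, area 31.6606, area 1.45).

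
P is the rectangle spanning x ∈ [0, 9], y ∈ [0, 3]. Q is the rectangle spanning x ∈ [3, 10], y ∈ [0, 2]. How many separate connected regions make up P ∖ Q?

1

P ∖ Q is a single connected region.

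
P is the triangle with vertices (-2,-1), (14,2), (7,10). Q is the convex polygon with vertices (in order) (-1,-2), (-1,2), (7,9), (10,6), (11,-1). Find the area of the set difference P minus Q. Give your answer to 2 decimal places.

13.39

|P| = 74.5, |P∩Q| = 61.1122.
|P ∖ Q| = |P| − |P∩Q| = 74.5 − 61.1122 = 13.39.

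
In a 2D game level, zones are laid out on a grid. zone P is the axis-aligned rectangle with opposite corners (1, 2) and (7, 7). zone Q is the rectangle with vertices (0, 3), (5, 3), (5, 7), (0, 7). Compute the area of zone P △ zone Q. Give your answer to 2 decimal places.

18.00

|zone P∩zone Q|: x∈[1,5], y∈[3,7] → 4·4 = 16.
|zone P △ zone Q| = |zone P| + |zone Q| − 2·|zone P∩zone Q| = 30 + 20 − 32 = 18.00.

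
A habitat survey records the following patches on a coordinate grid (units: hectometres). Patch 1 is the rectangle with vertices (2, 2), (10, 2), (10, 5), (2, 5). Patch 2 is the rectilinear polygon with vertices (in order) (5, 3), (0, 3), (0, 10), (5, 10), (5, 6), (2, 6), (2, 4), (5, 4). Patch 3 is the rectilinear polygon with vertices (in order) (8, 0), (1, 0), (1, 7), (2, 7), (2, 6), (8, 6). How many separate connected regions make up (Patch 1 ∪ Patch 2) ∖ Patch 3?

(Patch 1 ∪ Patch 2) ∖ Patch 3 splits into 2 disjoint pieces (area 6, area 22).

2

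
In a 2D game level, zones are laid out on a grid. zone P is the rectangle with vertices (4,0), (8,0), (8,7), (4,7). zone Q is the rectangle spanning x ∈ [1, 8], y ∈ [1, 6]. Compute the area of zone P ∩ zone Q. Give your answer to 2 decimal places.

|zone P∩zone Q|: x∈[4,8], y∈[1,6] → 4·5 = 20.

20.00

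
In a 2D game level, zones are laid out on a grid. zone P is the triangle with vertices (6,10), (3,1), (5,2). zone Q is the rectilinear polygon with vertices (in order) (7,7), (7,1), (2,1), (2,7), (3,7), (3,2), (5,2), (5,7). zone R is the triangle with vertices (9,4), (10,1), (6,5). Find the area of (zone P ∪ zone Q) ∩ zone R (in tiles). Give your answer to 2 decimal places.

0.33

The region (zone P ∪ zone Q) ∩ zone R is the polygon with vertices (7,4), (6,5), (7,4.667).
By the shoelace formula its area is 0.33.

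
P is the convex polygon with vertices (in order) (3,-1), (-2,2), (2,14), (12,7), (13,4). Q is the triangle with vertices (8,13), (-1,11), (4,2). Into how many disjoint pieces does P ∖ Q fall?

P ∖ Q splits into 2 disjoint pieces (area 82.3659, area 3.9318).

2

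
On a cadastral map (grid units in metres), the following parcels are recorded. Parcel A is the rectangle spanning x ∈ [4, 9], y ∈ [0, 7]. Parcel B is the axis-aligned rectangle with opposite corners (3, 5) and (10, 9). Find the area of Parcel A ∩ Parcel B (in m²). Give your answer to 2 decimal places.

10.00

|Parcel A∩Parcel B|: x∈[4,9], y∈[5,7] → 5·2 = 10.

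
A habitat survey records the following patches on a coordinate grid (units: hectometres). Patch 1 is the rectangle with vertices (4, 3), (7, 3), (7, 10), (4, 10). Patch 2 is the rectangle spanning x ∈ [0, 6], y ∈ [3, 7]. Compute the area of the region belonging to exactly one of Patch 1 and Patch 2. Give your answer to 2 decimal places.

29.00

|Patch 1∩Patch 2|: x∈[4,6], y∈[3,7] → 2·4 = 8.
|Patch 1 △ Patch 2| = |Patch 1| + |Patch 2| − 2·|Patch 1∩Patch 2| = 21 + 24 − 16 = 29.00.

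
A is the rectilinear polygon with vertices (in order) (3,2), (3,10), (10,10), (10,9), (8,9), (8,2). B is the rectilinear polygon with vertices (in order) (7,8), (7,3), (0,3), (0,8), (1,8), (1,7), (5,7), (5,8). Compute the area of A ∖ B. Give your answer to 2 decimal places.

|A| = 42, |A∩B| = 18.
|A ∖ B| = |A| − |A∩B| = 42 − 18 = 24.00.

24.00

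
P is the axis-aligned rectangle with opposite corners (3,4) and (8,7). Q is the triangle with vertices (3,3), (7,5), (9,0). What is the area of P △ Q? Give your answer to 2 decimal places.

|P| = 15, |Q| = 12, |P∩Q| = 1.2.
|P △ Q| = |P| + |Q| − 2·|P∩Q| = 15 + 12 − 2.4 = 24.60.

24.60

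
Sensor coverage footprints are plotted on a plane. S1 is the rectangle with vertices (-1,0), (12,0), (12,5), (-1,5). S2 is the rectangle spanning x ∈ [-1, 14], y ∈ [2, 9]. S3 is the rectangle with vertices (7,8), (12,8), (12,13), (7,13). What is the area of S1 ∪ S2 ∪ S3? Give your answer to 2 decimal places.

151.00

By inclusion–exclusion:
Individual areas: |S1| = 65, |S2| = 105, |S3| = 25.
|S1∩S2|: x∈[-1,12], y∈[2,5] → 13·3 = 39.
|S1∩S3| = 0 (no overlap).
|S2∩S3|: x∈[7,12], y∈[8,9] → 5·1 = 5.
|S1∩S2∩S3| = 0.
|S1 ∪ S2 ∪ S3| = 195 − 44 + 0 = 151.00.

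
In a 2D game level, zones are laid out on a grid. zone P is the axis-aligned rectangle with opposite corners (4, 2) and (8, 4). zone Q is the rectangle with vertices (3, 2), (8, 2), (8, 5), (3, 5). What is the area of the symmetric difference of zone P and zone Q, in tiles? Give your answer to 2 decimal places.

|zone P∩zone Q|: x∈[4,8], y∈[2,4] → 4·2 = 8.
|zone P △ zone Q| = |zone P| + |zone Q| − 2·|zone P∩zone Q| = 8 + 15 − 16 = 7.00.

7.00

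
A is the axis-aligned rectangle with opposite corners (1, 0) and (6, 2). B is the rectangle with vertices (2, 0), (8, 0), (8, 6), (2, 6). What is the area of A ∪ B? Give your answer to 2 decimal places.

By inclusion–exclusion:
Individual areas: |A| = 10, |B| = 36.
|A∩B|: x∈[2,6], y∈[0,2] → 4·2 = 8.
|A ∪ B| = 46 − 8 = 38.00.

38.00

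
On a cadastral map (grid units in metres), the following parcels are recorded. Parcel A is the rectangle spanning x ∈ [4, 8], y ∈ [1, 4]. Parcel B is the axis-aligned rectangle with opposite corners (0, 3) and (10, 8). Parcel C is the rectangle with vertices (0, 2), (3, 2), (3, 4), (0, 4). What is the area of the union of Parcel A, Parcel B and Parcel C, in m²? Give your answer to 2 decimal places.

By inclusion–exclusion:
Individual areas: |Parcel A| = 12, |Parcel B| = 50, |Parcel C| = 6.
|Parcel A∩Parcel B|: x∈[4,8], y∈[3,4] → 4·1 = 4.
|Parcel A∩Parcel C| = 0 (no overlap).
|Parcel B∩Parcel C|: x∈[0,3], y∈[3,4] → 3·1 = 3.
|Parcel A∩Parcel B∩Parcel C| = 0.
|Parcel A ∪ Parcel B ∪ Parcel C| = 68 − 7 + 0 = 61.00.

61.00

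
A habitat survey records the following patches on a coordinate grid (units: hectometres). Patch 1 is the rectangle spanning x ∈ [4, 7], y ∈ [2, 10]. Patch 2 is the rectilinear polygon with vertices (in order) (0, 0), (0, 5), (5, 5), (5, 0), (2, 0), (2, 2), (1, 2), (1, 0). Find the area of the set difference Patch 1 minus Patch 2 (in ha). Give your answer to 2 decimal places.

21.00

|Patch 1| = 24, |Patch 1∩Patch 2| = 3.
|Patch 1 ∖ Patch 2| = |Patch 1| − |Patch 1∩Patch 2| = 24 − 3 = 21.00.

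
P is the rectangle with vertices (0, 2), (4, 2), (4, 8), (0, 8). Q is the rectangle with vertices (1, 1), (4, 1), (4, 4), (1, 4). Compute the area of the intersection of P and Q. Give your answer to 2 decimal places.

|P∩Q|: x∈[1,4], y∈[2,4] → 3·2 = 6.

6.00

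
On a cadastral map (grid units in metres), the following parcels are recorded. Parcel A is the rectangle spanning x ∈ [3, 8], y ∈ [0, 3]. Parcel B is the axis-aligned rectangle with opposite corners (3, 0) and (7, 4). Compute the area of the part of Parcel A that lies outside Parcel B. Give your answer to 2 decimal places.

3.00

|Parcel A∩Parcel B|: x∈[3,7], y∈[0,3] → 4·3 = 12.
|Parcel A| = 15.
|Parcel A ∖ Parcel B| = |Parcel A| − |Parcel A∩Parcel B| = 15 − 12 = 3.00.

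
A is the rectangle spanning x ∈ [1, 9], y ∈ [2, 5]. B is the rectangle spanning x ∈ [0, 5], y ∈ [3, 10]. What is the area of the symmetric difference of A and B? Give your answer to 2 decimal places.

43.00

|A∩B|: x∈[1,5], y∈[3,5] → 4·2 = 8.
|A △ B| = |A| + |B| − 2·|A∩B| = 24 + 35 − 16 = 43.00.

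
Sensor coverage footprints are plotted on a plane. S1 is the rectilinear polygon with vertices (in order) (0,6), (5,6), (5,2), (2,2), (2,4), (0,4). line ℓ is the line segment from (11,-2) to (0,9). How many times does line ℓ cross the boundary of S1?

The segment meets the boundary at (3,6), (5,4).

2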